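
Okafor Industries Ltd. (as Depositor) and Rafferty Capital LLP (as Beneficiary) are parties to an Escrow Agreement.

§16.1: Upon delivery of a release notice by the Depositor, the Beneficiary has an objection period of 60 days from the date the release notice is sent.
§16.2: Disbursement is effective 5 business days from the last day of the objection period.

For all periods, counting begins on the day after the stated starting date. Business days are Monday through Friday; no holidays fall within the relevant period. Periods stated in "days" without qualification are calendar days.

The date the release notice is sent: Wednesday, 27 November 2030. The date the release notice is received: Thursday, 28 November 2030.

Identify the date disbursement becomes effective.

31 January 2031

The last day of the objection period: 27 November 2030 + 60 days = 26 January 2031.
The date disbursement becomes effective: counting 5 business days from Sunday, 26 January 2031 (Jan 27, Jan 28, Jan 29, Jan 30, Jan 31, skipping weekends) reaches Friday, 31 January 2031.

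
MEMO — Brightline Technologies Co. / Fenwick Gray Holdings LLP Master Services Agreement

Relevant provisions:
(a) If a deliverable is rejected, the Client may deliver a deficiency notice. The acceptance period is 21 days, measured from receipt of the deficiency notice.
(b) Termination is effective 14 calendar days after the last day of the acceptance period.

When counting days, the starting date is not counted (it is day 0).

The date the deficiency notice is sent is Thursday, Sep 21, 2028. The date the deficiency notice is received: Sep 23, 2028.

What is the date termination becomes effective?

The last day of the acceptance period: Sep 23, 2028 + 21 days = Oct 14, 2028.
The date termination becomes effective: Oct 14, 2028 + 14 days = Oct 28, 2028.

Oct 28, 2028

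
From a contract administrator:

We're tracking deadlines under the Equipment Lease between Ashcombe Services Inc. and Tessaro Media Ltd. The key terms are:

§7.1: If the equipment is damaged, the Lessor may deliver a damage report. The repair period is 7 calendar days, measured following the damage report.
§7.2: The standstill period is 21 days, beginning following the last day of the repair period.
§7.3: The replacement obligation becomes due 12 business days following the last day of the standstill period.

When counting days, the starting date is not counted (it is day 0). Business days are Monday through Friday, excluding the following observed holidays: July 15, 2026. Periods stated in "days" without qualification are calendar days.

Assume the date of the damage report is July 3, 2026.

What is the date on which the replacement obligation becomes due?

Adding 7 calendar days to July 3, 2026 gives July 10, 2026, which is the last day of the repair period.
The last day of the standstill period: 21 calendar days after July 10, 2026 is July 31, 2026.
The date on which the replacement obligation becomes due: counting 12 business days from Friday, July 31, 2026 (Aug 3, Aug 4, Aug 5, Aug 6, …, Aug 14, Aug 17, Aug 18, skipping weekends) reaches Tuesday, August 18, 2026.

August 18, 2026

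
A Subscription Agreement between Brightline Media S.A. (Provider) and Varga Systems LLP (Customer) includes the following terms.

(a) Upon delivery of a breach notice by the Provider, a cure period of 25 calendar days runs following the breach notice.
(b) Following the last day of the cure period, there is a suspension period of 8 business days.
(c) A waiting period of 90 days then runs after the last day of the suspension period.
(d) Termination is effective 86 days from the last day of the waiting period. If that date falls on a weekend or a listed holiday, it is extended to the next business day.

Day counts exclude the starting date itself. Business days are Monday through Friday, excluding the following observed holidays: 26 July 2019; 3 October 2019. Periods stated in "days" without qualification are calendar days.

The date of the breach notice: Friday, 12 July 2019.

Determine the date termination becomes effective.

10 February 2020

The last day of the cure period: 12 July 2019 + 25 days = 6 August 2019.
The last day of the suspension period: counting 8 business days from Tuesday, 6 August 2019 (Aug 7, Aug 8, Aug 9, Aug 12, Aug 13, Aug 14, Aug 15, Aug 16, skipping weekends) reaches Friday, 16 August 2019.
The last day of the waiting period: 16 August 2019 + 90 days = 14 November 2019.
The date termination becomes effective: 86 calendar days after 14 November 2019 is 8 February 2020. That falls on a Saturday, so it rolls to the next business day, Monday, 10 February 2020.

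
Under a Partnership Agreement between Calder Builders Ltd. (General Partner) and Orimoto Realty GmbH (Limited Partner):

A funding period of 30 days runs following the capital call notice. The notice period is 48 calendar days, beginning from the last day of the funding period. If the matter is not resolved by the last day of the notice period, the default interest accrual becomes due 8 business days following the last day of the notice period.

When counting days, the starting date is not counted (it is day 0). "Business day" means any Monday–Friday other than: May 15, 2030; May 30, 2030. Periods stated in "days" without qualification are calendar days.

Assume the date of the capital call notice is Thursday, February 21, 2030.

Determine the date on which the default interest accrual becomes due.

The last day of the funding period: February 21, 2030 + 30 days = March 23, 2030.
The last day of the notice period: 48 calendar days after March 23, 2030 is May 10, 2030.
The date on which the default interest accrual becomes due: counting 8 business days from Friday, May 10, 2030 (May 13, May 14, May 16, May 17, May 20, May 21, May 22, May 23, skipping weekends and the listed holiday on May 15) reaches Thursday, May 23, 2030.

May 23, 2030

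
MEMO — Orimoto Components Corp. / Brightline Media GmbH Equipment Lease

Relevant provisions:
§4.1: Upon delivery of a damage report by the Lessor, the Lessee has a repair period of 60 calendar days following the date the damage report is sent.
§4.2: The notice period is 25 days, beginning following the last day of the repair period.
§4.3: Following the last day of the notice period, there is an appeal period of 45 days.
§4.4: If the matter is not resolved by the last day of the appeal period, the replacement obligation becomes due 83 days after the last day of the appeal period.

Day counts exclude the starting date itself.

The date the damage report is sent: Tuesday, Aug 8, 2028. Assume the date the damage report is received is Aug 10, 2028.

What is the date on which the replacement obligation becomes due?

Mar 9, 2029

The last day of the repair period: Aug 8, 2028 + 60 days = Oct 7, 2028.
The last day of the notice period: 25 calendar days after Oct 7, 2028 is Nov 1, 2028.
Adding 45 calendar days to Nov 1, 2028 gives Dec 16, 2028, which is the last day of the appeal period.
The date on which the replacement obligation becomes due: 83 calendar days after Dec 16, 2028 is Mar 9, 2029.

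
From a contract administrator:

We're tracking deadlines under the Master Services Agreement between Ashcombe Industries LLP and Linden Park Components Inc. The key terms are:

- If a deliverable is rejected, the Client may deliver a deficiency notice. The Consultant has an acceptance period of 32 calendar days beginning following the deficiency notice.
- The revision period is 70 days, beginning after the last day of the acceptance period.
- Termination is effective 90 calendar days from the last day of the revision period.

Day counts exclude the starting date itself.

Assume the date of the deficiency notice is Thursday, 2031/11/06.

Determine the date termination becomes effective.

2032/05/16

Adding 32 calendar days to 2031/11/06 gives 2031/12/08, which is the last day of the acceptance period.
The last day of the revision period: 70 calendar days after 2031/12/08 is 2032/02/16.
Adding 90 calendar days to 2032/02/16 gives 2032/05/16, which is the date termination becomes effective.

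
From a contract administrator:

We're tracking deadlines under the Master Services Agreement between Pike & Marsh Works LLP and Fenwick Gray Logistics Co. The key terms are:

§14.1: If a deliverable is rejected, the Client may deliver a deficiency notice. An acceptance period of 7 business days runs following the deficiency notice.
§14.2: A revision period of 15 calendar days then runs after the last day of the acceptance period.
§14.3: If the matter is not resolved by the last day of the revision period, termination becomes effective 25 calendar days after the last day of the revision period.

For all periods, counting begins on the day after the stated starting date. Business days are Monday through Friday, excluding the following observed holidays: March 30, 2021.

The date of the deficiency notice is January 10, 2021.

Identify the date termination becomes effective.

February 28, 2021

The last day of the acceptance period: 7 business days after Sunday, January 10, 2021, skipping weekends — Jan 11, Jan 12, Jan 13, Jan 14, Jan 15, Jan 18, Jan 19 — lands on Tuesday, January 19, 2021.
The last day of the revision period: January 19, 2021 + 15 days = February 3, 2021.
The date termination becomes effective: February 3, 2021 + 25 days = February 28, 2021.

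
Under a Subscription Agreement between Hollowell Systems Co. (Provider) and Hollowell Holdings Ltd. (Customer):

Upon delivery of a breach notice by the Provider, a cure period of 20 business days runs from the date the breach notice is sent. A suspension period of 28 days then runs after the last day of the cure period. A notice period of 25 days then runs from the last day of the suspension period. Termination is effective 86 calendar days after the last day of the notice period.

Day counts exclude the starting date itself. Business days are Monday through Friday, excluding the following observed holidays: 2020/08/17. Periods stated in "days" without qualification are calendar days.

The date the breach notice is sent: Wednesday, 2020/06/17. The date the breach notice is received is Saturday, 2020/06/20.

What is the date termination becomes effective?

2020/12/01

The last day of the cure period: 20 business days after Wednesday, 2020/06/17, skipping weekends — Jun 18, Jun 19, Jun 22, Jun 23, …, Jul 13, Jul 14, Jul 15 — lands on Wednesday, 2020/07/15.
The last day of the suspension period: 2020/07/15 + 28 days = 2020/08/12.
The last day of the notice period: 2020/08/12 + 25 days = 2020/09/06.
Adding 86 calendar days to 2020/09/06 gives 2020/12/01, which is the date termination becomes effective.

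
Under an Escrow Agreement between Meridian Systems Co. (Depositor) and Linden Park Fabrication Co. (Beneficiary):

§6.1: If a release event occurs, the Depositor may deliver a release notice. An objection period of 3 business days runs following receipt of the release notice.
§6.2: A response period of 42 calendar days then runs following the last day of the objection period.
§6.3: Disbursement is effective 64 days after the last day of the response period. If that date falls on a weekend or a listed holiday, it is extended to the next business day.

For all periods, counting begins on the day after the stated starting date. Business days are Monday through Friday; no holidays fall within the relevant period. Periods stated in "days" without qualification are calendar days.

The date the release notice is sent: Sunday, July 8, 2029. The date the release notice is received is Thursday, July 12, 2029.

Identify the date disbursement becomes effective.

October 31, 2029

The last day of the objection period: 3 business days after Thursday, July 12, 2029, skipping weekends — Jul 13, Jul 16, Jul 17 — lands on Tuesday, July 17, 2029.
The last day of the response period: 42 calendar days after July 17, 2029 is August 28, 2029.
Adding 64 calendar days to August 28, 2029 gives October 31, 2029, which is the date disbursement becomes effective. October 31, 2029 is a Wednesday, so no roll-forward applies.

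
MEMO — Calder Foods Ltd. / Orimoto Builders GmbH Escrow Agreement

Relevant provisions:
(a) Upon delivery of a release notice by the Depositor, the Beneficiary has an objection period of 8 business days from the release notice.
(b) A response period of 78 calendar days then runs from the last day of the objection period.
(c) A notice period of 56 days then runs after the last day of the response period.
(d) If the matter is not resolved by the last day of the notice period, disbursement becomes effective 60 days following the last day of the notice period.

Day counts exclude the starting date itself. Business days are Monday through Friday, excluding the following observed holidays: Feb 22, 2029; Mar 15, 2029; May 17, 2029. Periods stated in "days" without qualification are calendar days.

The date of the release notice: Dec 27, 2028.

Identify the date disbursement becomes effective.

Jul 21, 2029

The last day of the objection period: counting 8 business days from Wednesday, Dec 27, 2028 (Dec 28, Dec 29, Jan 1, Jan 2, Jan 3, Jan 4, Jan 5, Jan 8, skipping weekends) reaches Monday, Jan 8, 2029.
Adding 78 calendar days to Jan 8, 2029 gives Mar 27, 2029, which is the last day of the response period.
Adding 56 calendar days to Mar 27, 2029 gives May 22, 2029, which is the last day of the notice period.
The date disbursement becomes effective: 60 calendar days after May 22, 2029 is Jul 21, 2029.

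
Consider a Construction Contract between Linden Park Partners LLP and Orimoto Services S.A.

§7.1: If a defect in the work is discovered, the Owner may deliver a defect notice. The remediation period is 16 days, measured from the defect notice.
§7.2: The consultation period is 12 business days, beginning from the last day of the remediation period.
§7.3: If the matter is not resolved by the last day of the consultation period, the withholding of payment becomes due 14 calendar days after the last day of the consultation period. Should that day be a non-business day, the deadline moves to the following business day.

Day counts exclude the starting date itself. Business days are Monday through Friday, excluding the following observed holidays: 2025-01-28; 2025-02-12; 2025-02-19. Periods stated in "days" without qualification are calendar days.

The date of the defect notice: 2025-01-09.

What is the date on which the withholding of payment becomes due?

Adding 16 calendar days to 2025-01-09 gives 2025-01-25, which is the last day of the remediation period.
The last day of the consultation period: counting 12 business days from Saturday, 2025-01-25 (Jan 27, Jan 29, Jan 30, Jan 31, …, Feb 10, Feb 11, Feb 13, skipping weekends and the listed holidays on Jan 28, Feb 12) reaches Thursday, 2025-02-13.
Adding 14 calendar days to 2025-02-13 gives 2025-02-27, which is the date on which the withholding of payment becomes due. 2025-02-27 is a Thursday and is not a listed holiday, so no roll-forward applies.

2025-02-27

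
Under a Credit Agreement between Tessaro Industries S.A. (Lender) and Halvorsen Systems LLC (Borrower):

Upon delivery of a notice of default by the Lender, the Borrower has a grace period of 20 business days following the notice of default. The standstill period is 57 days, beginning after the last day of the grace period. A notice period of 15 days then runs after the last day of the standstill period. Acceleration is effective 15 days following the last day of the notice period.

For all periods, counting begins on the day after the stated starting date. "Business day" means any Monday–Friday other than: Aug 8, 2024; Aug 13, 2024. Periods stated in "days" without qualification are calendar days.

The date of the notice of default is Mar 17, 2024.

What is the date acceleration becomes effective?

Jul 8, 2024

The last day of the grace period: 20 business days after Sunday, Mar 17, 2024, skipping weekends — Mar 18, Mar 19, Mar 20, Mar 21, …, Apr 10, Apr 11, Apr 12 — lands on Friday, Apr 12, 2024.
The last day of the standstill period: 57 calendar days after Apr 12, 2024 is Jun 8, 2024.
Adding 15 calendar days to Jun 8, 2024 gives Jun 23, 2024, which is the last day of the notice period.
Adding 15 calendar days to Jun 23, 2024 gives Jul 8, 2024, which is the date acceleration becomes effective.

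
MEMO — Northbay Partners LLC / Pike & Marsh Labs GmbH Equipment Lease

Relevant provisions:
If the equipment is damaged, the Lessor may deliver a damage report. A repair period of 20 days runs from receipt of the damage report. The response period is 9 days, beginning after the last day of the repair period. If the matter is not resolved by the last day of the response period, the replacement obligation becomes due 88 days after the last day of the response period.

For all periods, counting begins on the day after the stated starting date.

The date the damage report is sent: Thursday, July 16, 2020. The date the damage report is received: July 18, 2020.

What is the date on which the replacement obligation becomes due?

Adding 20 calendar days to July 18, 2020 gives August 7, 2020, which is the last day of the repair period.
The last day of the response period: August 7, 2020 + 9 days = August 16, 2020.
The date on which the replacement obligation becomes due: 88 calendar days after August 16, 2020 is November 12, 2020.

November 12, 2020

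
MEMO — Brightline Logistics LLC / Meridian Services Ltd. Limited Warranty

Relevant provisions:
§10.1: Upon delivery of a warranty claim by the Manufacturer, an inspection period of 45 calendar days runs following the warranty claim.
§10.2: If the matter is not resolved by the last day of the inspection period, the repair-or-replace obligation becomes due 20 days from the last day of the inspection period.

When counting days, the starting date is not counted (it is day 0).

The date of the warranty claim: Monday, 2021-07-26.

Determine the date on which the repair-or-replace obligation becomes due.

The last day of the inspection period: 45 calendar days after 2021-07-26 is 2021-09-09.
The date on which the repair-or-replace obligation becomes due: 2021-09-09 + 20 days = 2021-09-29.

2021-09-29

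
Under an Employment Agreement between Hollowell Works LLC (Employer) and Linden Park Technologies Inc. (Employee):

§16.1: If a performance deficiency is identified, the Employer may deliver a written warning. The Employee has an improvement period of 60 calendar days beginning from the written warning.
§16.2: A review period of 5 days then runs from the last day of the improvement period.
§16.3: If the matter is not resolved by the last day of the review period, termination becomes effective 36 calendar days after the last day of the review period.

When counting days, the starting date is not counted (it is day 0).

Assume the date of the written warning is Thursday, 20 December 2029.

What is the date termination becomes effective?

The last day of the improvement period: 20 December 2029 + 60 days = 18 February 2030.
The last day of the review period: 5 calendar days after 18 February 2030 is 23 February 2030.
The date termination becomes effective: 23 February 2030 + 36 days = 31 March 2030.

31 March 2030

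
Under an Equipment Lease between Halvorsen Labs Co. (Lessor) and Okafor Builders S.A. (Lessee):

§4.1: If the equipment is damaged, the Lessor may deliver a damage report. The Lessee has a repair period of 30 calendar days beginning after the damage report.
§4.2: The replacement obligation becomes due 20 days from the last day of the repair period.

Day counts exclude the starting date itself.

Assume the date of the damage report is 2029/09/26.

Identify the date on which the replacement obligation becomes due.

2029/11/15

The last day of the repair period: 30 calendar days after 2029/09/26 is 2029/10/26.
The date on which the replacement obligation becomes due: 20 calendar days after 2029/10/26 is 2029/11/15.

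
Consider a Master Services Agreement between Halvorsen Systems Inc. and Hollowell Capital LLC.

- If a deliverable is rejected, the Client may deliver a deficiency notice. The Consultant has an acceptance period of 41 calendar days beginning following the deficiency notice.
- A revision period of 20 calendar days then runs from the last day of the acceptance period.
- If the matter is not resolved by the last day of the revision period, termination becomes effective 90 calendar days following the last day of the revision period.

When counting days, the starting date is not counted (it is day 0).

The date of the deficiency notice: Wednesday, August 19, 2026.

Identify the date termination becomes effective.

The last day of the acceptance period: 41 calendar days after August 19, 2026 is September 29, 2026.
Adding 20 calendar days to September 29, 2026 gives October 19, 2026, which is the last day of the revision period.
Adding 90 calendar days to October 19, 2026 gives January 17, 2027, which is the date termination becomes effective.

January 17, 2027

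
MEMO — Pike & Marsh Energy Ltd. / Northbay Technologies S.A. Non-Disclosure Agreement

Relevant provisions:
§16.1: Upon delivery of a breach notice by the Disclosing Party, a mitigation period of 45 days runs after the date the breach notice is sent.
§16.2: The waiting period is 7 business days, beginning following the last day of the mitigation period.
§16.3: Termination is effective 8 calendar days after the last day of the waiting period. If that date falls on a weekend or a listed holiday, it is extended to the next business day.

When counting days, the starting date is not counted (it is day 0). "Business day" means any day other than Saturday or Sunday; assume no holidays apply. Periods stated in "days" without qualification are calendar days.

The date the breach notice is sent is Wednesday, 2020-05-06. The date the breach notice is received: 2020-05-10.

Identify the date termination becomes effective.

2020-07-08

The last day of the mitigation period: 45 calendar days after 2020-05-06 is 2020-06-20.
The last day of the waiting period: counting 7 business days from Saturday, 2020-06-20 (Jun 22, Jun 23, Jun 24, Jun 25, Jun 26, Jun 29, Jun 30, skipping weekends) reaches Tuesday, 2020-06-30.
Adding 8 calendar days to 2020-06-30 gives 2020-07-08, which is the date termination becomes effective. 2020-07-08 is a Wednesday, so no roll-forward applies.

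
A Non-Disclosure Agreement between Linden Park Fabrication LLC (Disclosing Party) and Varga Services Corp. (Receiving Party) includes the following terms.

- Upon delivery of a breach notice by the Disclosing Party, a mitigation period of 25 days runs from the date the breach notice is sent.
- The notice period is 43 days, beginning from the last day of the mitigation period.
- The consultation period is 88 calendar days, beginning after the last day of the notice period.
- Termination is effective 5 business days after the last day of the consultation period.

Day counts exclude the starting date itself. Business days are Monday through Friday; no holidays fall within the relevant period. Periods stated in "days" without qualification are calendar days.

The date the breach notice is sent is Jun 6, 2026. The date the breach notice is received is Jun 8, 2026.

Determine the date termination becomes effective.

Nov 16, 2026

The last day of the mitigation period: 25 calendar days after Jun 6, 2026 is Jul 1, 2026.
The last day of the notice period: 43 calendar days after Jul 1, 2026 is Aug 13, 2026.
The last day of the consultation period: Aug 13, 2026 + 88 days = Nov 9, 2026.
The date termination becomes effective: 5 business days after Monday, Nov 9, 2026, skipping weekends — Nov 10, Nov 11, Nov 12, Nov 13, Nov 16 — lands on Monday, Nov 16, 2026.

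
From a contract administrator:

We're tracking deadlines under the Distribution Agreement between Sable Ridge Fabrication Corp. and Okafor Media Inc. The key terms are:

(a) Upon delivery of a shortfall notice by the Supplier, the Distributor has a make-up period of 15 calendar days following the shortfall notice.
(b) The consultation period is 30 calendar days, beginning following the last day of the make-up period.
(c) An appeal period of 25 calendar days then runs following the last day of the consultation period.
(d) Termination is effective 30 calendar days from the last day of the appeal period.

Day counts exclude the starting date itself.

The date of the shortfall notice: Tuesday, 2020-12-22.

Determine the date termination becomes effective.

2021-04-01

Adding 15 calendar days to 2020-12-22 gives 2021-01-06, which is the last day of the make-up period.
Adding 30 calendar days to 2021-01-06 gives 2021-02-05, which is the last day of the consultation period.
The last day of the appeal period: 25 calendar days after 2021-02-05 is 2021-03-02.
The date termination becomes effective: 2021-03-02 + 30 days = 2021-04-01.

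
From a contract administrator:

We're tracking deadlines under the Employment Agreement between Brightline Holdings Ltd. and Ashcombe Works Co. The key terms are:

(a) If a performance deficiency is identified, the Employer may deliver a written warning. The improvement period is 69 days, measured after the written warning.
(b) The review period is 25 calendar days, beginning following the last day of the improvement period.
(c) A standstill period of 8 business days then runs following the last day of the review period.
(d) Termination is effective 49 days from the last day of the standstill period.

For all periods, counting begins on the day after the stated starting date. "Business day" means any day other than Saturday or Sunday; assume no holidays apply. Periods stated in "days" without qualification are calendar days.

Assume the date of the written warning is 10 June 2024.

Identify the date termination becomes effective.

The last day of the improvement period: 69 calendar days after 10 June 2024 is 18 August 2024.
Adding 25 calendar days to 18 August 2024 gives 12 September 2024, which is the last day of the review period.
From Thursday, 12 September 2024, 8 business days (Sep 13, Sep 16, Sep 17, Sep 18, Sep 19, Sep 20, Sep 23, Sep 24, skipping weekends) brings us to Tuesday, 24 September 2024, which is the last day of the standstill period.
The date termination becomes effective: 49 calendar days after 24 September 2024 is 12 November 2024.

12 November 2024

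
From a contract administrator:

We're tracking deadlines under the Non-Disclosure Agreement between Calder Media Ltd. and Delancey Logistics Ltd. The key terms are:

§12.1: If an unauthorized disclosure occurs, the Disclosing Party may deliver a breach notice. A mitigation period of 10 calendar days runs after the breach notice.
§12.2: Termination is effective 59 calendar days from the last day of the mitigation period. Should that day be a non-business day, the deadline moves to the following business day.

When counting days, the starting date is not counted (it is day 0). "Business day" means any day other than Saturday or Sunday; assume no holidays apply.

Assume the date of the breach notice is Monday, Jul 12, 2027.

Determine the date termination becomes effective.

The last day of the mitigation period: Jul 12, 2027 + 10 days = Jul 22, 2027.
Adding 59 calendar days to Jul 22, 2027 gives Sep 19, 2027, which is the date termination becomes effective. That falls on a Sunday, so it rolls to the next business day, Monday, Sep 20, 2027.

Sep 20, 2027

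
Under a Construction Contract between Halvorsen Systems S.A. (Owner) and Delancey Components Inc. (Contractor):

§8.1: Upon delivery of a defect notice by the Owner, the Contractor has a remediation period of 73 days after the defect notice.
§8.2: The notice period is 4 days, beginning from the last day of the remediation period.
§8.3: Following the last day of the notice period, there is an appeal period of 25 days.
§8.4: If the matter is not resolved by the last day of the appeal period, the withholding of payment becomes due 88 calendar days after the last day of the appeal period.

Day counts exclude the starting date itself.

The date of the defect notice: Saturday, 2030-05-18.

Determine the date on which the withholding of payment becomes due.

The last day of the remediation period: 2030-05-18 + 73 days = 2030-07-30.
Adding 4 calendar days to 2030-07-30 gives 2030-08-03, which is the last day of the notice period.
The last day of the appeal period: 2030-08-03 + 25 days = 2030-08-28.
Adding 88 calendar days to 2030-08-28 gives 2030-11-24, which is the date on which the withholding of payment becomes due.

2030-11-24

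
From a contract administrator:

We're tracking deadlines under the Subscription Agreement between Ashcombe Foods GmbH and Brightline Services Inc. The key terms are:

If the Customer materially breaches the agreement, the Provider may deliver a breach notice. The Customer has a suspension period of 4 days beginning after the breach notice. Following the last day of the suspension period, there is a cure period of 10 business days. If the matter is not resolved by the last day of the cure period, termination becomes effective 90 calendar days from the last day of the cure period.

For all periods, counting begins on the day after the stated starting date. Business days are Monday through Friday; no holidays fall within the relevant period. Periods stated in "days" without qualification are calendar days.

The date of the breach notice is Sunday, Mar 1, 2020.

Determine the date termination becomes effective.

The last day of the suspension period: Mar 1, 2020 + 4 days = Mar 5, 2020.
From Thursday, Mar 5, 2020, 10 business days (Mar 6, Mar 9, Mar 10, Mar 11, Mar 12, Mar 13, Mar 16, Mar 17, Mar 18, Mar 19, skipping weekends) brings us to Thursday, Mar 19, 2020, which is the last day of the cure period.
The date termination becomes effective: 90 calendar days after Mar 19, 2020 is Jun 17, 2020.

Jun 17, 2020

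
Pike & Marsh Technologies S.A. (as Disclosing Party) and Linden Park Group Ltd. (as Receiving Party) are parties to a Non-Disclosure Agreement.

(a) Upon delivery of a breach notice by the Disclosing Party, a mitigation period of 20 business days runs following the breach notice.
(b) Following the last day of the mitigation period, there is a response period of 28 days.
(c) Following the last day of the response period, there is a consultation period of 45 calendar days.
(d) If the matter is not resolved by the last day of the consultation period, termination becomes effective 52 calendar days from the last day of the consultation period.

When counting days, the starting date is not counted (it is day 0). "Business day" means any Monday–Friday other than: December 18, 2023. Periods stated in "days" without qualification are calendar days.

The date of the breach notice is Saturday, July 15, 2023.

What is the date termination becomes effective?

The last day of the mitigation period: counting 20 business days from Saturday, July 15, 2023 (Jul 17, Jul 18, Jul 19, Jul 20, …, Aug 9, Aug 10, Aug 11, skipping weekends) reaches Friday, August 11, 2023.
The last day of the response period: August 11, 2023 + 28 days = September 8, 2023.
Adding 45 calendar days to September 8, 2023 gives October 23, 2023, which is the last day of the consultation period.
The date termination becomes effective: 52 calendar days after October 23, 2023 is December 14, 2023.

December 14, 2023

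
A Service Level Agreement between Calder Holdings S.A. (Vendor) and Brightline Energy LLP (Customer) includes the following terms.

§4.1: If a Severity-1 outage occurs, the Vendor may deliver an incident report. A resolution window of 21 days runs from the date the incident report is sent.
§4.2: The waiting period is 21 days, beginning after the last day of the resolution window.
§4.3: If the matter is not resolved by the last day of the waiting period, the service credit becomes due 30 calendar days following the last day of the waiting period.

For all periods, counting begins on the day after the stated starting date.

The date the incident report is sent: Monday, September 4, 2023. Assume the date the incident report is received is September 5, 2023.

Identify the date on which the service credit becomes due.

November 15, 2023

The last day of the resolution window: 21 calendar days after September 4, 2023 is September 25, 2023.
The last day of the waiting period: 21 calendar days after September 25, 2023 is October 16, 2023.
The date on which the service credit becomes due: October 16, 2023 + 30 days = November 15, 2023.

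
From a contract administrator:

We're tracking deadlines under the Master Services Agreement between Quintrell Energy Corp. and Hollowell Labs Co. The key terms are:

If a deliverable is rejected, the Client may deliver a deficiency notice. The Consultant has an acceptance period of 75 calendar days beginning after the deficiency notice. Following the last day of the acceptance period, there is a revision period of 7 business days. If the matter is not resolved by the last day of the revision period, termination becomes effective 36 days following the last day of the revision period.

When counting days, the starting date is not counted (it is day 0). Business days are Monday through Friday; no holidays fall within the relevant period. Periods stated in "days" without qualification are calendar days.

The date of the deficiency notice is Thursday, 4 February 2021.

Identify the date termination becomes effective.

The last day of the acceptance period: 4 February 2021 + 75 days = 20 April 2021.
From Tuesday, 20 April 2021, 7 business days (Apr 21, Apr 22, Apr 23, Apr 26, Apr 27, Apr 28, Apr 29, skipping weekends) brings us to Thursday, 29 April 2021, which is the last day of the revision period.
The date termination becomes effective: 36 calendar days after 29 April 2021 is 4 June 2021.

4 June 2021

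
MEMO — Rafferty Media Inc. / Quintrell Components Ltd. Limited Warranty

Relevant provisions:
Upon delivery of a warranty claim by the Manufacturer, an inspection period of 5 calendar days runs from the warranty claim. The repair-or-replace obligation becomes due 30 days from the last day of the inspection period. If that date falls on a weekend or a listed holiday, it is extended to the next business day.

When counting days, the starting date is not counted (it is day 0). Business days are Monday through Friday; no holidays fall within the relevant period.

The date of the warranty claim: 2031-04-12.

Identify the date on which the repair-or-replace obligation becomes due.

2031-05-19

The last day of the inspection period: 2031-04-12 + 5 days = 2031-04-17.
The date on which the repair-or-replace obligation becomes due: 2031-04-17 + 30 days = 2031-05-17. That falls on a Saturday, so it rolls to the next business day, Monday, 2031-05-19.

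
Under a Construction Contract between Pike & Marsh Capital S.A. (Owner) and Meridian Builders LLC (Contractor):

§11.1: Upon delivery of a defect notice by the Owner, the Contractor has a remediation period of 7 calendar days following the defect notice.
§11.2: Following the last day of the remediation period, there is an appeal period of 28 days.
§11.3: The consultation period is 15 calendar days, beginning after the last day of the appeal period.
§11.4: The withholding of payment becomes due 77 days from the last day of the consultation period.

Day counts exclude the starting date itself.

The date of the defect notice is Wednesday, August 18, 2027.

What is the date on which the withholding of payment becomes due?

Adding 7 calendar days to August 18, 2027 gives August 25, 2027, which is the last day of the remediation period.
The last day of the appeal period: 28 calendar days after August 25, 2027 is September 22, 2027.
Adding 15 calendar days to September 22, 2027 gives October 7, 2027, which is the last day of the consultation period.
The date on which the withholding of payment becomes due: 77 calendar days after October 7, 2027 is December 23, 2027.

December 23, 2027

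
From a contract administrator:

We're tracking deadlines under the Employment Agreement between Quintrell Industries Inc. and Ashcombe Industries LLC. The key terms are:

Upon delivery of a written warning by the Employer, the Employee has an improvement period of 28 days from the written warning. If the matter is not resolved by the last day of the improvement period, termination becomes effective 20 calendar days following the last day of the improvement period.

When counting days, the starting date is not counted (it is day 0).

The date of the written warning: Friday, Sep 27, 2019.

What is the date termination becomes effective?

Adding 28 calendar days to Sep 27, 2019 gives Oct 25, 2019, which is the last day of the improvement period.
The date termination becomes effective: 20 calendar days after Oct 25, 2019 is Nov 14, 2019.

Nov 14, 2019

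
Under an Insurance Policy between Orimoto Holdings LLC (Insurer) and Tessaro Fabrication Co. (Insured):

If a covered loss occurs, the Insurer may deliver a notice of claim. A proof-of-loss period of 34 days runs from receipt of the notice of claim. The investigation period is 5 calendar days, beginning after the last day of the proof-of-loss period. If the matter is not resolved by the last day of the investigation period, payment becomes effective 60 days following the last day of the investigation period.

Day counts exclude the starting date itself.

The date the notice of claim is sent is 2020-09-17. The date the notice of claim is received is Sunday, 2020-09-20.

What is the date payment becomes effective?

The last day of the proof-of-loss period: 2020-09-20 + 34 days = 2020-10-24.
The last day of the investigation period: 5 calendar days after 2020-10-24 is 2020-10-29.
Adding 60 calendar days to 2020-10-29 gives 2020-12-28, which is the date payment becomes effective.

2020-12-28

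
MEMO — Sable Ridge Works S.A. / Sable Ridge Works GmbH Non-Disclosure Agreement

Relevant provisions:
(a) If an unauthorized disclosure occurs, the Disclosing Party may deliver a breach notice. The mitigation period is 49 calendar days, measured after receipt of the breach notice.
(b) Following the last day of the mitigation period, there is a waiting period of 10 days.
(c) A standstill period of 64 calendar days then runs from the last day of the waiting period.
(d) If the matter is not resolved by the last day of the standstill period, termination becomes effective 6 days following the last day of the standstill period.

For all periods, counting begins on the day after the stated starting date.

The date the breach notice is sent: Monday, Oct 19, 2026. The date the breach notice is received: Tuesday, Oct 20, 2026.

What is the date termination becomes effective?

Feb 26, 2027

Adding 49 calendar days to Oct 20, 2026 gives Dec 8, 2026, which is the last day of the mitigation period.
Adding 10 calendar days to Dec 8, 2026 gives Dec 18, 2026, which is the last day of the waiting period.
The last day of the standstill period: 64 calendar days after Dec 18, 2026 is Feb 20, 2027.
Adding 6 calendar days to Feb 20, 2027 gives Feb 26, 2027, which is the date termination becomes effective.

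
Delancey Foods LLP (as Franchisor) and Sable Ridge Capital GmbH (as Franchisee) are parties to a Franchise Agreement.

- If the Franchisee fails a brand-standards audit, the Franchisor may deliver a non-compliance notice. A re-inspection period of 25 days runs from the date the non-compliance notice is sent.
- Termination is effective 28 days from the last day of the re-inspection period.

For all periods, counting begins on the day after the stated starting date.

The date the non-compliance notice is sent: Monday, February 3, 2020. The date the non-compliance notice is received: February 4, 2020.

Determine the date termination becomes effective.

March 27, 2020

The last day of the re-inspection period: February 3, 2020 + 25 days = February 28, 2020.
Adding 28 calendar days to February 28, 2020 gives March 27, 2020, which is the date termination becomes effective.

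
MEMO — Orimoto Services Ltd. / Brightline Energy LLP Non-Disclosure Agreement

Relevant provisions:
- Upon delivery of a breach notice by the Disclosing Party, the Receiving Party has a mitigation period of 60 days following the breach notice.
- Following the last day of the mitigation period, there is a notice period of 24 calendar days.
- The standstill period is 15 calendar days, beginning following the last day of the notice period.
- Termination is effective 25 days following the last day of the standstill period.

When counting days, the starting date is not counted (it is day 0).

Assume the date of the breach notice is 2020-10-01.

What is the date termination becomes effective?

The last day of the mitigation period: 2020-10-01 + 60 days = 2020-11-30.
Adding 24 calendar days to 2020-11-30 gives 2020-12-24, which is the last day of the notice period.
Adding 15 calendar days to 2020-12-24 gives 2021-01-08, which is the last day of the standstill period.
Adding 25 calendar days to 2021-01-08 gives 2021-02-02, which is the date termination becomes effective.

2021-02-02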